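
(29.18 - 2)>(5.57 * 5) False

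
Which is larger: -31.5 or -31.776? -31.5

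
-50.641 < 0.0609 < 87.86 True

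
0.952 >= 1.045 False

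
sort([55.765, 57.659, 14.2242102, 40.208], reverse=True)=[57.659, 55.765, 40.208, 14.2242102]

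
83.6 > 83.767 False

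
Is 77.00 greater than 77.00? No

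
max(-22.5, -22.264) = -22.264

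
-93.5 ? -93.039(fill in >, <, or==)<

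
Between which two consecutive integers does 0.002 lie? 0 and 1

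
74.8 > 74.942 False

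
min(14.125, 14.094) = 14.094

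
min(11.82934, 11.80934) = 11.80934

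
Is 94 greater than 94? No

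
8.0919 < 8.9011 True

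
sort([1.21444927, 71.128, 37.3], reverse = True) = [71.128, 37.3, 1.21444927]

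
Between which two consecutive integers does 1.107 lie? 1 and 2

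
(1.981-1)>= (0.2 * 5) False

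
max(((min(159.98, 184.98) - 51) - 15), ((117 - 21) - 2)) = 94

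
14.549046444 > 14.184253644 True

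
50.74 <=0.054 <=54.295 False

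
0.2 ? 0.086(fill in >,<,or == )>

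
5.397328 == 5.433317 False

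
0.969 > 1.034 False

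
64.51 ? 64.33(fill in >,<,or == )>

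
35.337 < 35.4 True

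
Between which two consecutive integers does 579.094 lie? 579 and 580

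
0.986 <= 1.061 True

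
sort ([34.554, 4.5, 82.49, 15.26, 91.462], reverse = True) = [91.462, 82.49, 34.554, 15.26, 4.5]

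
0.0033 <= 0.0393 True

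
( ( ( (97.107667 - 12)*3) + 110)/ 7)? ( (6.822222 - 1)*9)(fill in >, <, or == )<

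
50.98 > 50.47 True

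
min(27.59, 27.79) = 27.59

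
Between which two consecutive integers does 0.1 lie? 0 and 1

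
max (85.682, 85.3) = 85.682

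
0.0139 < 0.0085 False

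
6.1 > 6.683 False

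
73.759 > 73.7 True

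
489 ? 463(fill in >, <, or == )>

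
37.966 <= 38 True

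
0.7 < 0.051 False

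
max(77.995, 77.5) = 77.995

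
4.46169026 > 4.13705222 True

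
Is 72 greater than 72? No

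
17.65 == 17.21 False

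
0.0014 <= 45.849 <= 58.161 True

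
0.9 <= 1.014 True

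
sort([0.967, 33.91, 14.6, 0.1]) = [0.1, 0.967, 14.6, 33.91]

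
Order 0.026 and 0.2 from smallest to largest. 0.026,0.2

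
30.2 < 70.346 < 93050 True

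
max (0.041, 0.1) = 0.1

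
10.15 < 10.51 True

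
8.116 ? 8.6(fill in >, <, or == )<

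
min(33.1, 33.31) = 33.1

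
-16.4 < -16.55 False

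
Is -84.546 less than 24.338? Yes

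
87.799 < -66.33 False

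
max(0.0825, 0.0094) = 0.0825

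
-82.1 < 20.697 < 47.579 True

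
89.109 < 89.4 True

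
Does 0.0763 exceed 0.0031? Yes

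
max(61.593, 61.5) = 61.593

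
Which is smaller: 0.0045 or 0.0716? 0.0045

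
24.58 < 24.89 True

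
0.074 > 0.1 False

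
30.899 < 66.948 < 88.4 True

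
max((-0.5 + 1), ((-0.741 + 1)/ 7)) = 0.5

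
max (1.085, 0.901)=1.085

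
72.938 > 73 False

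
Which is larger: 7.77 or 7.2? 7.77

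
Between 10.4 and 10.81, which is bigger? 10.81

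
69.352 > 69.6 False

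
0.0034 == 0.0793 False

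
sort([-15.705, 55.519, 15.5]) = [-15.705, 15.5, 55.519]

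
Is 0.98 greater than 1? No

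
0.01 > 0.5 False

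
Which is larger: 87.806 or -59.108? 87.806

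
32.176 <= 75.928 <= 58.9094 False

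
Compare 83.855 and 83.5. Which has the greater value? 83.855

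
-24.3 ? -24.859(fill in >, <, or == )>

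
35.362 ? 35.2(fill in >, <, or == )>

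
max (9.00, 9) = 9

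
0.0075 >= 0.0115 False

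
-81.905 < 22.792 True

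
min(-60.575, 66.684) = -60.575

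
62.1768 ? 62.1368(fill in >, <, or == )>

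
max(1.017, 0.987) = 1.017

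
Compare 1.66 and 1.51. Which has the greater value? 1.66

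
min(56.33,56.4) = 56.33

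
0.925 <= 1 True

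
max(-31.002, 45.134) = 45.134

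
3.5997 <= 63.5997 True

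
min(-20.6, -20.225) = -20.6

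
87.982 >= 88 False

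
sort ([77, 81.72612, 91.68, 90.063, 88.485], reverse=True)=[91.68, 90.063, 88.485, 81.72612, 77]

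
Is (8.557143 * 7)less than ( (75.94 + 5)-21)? Yes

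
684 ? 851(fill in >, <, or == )<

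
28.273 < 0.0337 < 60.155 False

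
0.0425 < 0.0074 False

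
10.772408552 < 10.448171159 False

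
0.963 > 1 False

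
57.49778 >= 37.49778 True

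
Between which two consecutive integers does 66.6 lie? 66 and 67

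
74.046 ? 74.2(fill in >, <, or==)<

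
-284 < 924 True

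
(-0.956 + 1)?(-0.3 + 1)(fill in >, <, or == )<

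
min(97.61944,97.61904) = 97.61904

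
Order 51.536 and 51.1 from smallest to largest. 51.1, 51.536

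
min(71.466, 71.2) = 71.2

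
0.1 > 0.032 True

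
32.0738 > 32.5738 False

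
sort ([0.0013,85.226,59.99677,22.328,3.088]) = [0.0013,3.088,22.328,59.99677,85.226]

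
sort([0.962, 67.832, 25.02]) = [0.962, 25.02, 67.832]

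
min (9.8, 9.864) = 9.8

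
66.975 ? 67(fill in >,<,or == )<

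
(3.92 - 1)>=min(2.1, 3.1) True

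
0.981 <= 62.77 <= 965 True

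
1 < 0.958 False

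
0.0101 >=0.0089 True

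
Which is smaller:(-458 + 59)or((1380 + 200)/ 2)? (-458 + 59)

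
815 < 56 False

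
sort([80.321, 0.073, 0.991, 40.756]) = [0.073, 0.991, 40.756, 80.321]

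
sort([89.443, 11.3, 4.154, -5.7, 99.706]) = [-5.7, 4.154, 11.3, 89.443, 99.706]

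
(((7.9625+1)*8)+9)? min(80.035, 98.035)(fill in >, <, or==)>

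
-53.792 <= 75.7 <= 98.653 True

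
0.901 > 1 False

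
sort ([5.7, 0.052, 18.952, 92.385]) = [0.052, 5.7, 18.952, 92.385]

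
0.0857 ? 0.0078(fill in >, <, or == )>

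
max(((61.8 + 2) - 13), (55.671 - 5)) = 50.8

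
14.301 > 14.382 False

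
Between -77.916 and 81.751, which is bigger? 81.751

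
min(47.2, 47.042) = 47.042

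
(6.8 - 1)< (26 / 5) False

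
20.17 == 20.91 False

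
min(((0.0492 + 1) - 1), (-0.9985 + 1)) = 0.0015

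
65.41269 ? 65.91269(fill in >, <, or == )<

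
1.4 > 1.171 True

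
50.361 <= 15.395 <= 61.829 False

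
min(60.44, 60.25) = 60.25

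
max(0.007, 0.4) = 0.4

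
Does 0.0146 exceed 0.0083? Yes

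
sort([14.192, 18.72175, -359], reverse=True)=[18.72175, 14.192, -359]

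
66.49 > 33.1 True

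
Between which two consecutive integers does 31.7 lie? 31 and 32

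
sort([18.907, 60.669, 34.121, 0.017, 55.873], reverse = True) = [60.669, 55.873, 34.121, 18.907, 0.017]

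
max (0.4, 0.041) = 0.4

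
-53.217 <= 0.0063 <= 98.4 True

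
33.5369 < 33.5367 False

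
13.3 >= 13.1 True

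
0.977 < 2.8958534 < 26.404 True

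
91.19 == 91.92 False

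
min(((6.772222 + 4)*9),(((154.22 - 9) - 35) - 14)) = 96.22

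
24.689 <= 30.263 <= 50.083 True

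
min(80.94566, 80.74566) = 80.74566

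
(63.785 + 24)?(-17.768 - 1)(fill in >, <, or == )>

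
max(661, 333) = 661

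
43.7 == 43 False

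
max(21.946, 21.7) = 21.946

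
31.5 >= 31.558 False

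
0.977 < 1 True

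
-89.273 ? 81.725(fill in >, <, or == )<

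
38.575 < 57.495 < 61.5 True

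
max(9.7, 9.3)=9.7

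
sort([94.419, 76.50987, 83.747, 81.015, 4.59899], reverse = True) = [94.419, 83.747, 81.015, 76.50987, 4.59899]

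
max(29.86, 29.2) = 29.86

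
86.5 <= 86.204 False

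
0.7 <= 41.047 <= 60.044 True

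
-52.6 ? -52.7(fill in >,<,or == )>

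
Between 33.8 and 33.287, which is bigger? 33.8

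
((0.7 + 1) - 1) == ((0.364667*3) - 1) False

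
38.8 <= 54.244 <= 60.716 True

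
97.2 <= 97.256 True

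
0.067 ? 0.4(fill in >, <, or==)<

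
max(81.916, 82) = 82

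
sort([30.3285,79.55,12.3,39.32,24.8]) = [12.3,24.8,30.3285,39.32,79.55]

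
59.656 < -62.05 False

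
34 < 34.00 False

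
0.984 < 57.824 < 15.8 False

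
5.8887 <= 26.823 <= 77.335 True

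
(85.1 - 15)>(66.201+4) False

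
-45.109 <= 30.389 True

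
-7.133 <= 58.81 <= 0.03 False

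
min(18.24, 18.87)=18.24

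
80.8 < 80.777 False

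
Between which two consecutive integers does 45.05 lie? 45 and 46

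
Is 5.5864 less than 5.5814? No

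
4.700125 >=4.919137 False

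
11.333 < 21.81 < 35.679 True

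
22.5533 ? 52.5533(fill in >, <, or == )<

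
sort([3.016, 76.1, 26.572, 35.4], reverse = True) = [76.1, 35.4, 26.572, 3.016]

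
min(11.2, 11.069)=11.069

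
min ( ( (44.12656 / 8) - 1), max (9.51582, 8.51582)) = 4.51582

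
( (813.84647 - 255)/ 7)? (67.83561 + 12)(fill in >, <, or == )<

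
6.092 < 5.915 False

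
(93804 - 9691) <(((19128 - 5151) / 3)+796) False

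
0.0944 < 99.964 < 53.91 False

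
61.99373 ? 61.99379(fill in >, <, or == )<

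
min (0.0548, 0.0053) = 0.0053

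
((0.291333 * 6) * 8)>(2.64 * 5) True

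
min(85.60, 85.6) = 85.60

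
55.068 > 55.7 False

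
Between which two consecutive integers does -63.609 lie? -64 and -63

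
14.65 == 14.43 False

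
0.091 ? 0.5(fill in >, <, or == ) <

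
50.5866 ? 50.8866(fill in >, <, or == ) <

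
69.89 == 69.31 False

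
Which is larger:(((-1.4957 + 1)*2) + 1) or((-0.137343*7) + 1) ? ((-0.137343*7) + 1)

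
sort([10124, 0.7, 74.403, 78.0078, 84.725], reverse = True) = [10124, 84.725, 78.0078, 74.403, 0.7]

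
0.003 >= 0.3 False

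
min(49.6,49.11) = 49.11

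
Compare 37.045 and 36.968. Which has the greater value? 37.045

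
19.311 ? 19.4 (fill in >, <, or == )<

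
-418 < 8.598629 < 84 True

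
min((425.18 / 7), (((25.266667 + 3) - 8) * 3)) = 60.74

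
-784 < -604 True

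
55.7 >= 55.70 True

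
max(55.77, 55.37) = 55.77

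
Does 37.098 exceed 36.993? Yes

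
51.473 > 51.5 False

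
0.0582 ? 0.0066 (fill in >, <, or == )>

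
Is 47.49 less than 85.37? Yes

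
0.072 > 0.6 False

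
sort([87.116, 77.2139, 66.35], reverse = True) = [87.116, 77.2139, 66.35]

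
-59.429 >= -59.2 False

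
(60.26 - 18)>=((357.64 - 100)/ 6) False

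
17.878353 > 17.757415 True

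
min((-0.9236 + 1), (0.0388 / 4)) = 0.0097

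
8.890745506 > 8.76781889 True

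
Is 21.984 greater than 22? No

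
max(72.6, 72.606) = 72.606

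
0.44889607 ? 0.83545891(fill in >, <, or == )<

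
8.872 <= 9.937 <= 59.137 True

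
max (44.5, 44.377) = 44.5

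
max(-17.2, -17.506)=-17.2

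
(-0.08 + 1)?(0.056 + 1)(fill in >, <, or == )<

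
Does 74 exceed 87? No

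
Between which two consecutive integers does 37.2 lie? 37 and 38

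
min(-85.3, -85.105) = -85.3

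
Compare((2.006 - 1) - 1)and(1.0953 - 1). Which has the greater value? (1.0953 - 1)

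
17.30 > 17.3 False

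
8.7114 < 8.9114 True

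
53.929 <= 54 True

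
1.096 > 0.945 True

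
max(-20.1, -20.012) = -20.012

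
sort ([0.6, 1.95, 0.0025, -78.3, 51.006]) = [-78.3, 0.0025, 0.6, 1.95, 51.006]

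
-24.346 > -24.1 False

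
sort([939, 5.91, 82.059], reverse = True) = [939, 82.059, 5.91]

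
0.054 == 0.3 False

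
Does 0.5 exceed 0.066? Yes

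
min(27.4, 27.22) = 27.22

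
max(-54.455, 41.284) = 41.284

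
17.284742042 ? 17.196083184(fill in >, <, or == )>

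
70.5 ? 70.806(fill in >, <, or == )<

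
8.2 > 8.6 False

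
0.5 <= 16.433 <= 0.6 False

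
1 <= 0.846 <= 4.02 False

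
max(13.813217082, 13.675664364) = 13.813217082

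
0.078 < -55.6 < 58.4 False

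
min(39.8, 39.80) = 39.8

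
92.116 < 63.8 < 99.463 False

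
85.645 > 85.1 True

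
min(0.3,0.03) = 0.03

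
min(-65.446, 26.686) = -65.446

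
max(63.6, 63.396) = 63.6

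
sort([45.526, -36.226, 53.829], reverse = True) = [53.829, 45.526, -36.226]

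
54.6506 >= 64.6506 False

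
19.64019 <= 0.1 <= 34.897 False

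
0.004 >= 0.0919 False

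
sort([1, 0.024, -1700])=[-1700, 0.024, 1]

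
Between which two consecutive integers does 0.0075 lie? 0 and 1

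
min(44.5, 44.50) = 44.5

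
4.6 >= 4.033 True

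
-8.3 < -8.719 False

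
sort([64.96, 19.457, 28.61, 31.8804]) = [19.457, 28.61, 31.8804, 64.96]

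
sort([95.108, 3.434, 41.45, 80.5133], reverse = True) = [95.108, 80.5133, 41.45, 3.434]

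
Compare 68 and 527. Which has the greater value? 527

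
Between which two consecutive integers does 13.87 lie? 13 and 14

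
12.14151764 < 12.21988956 True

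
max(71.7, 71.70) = 71.70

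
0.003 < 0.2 True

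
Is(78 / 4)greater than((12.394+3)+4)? Yes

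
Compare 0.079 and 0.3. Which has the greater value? 0.3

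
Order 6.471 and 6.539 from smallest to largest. 6.471, 6.539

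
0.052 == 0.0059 False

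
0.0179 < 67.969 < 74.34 True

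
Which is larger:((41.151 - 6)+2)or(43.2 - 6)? (43.2 - 6)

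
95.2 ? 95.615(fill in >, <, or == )<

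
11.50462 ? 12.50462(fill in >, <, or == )<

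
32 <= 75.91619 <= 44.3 False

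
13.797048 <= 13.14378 False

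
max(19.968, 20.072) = 20.072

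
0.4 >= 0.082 True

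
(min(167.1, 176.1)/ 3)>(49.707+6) False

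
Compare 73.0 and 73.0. They are equal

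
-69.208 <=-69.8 False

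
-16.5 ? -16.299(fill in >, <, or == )<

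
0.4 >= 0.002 True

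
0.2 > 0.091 True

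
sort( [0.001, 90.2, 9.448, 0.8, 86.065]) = [0.001, 0.8, 9.448, 86.065, 90.2]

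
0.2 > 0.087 True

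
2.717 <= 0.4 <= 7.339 False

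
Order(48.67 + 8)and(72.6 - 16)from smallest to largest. (72.6 - 16), (48.67 + 8)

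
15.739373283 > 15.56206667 True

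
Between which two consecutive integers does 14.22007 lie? 14 and 15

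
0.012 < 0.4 True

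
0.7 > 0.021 True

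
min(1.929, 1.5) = 1.5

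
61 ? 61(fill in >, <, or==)==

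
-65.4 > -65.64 True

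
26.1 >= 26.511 False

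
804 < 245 False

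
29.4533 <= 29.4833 True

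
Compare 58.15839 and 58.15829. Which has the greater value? 58.15839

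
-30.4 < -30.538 False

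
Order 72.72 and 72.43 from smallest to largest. 72.43, 72.72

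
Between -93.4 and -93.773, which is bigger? -93.4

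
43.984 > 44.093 False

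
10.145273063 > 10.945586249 False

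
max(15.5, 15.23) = 15.5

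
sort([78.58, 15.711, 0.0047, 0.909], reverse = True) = [78.58, 15.711, 0.909, 0.0047]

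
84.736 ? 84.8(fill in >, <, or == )<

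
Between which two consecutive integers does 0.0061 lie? 0 and 1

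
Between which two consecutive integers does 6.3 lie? 6 and 7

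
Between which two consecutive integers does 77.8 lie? 77 and 78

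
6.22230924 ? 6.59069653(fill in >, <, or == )<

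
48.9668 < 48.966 False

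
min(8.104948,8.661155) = 8.104948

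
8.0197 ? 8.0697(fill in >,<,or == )<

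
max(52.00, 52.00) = 52.00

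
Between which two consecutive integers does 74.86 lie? 74 and 75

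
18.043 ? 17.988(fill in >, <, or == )>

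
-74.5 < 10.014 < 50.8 True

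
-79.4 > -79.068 False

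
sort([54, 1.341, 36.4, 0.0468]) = [0.0468, 1.341, 36.4, 54]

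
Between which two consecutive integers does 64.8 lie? 64 and 65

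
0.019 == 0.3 False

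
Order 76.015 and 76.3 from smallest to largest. 76.015, 76.3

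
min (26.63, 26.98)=26.63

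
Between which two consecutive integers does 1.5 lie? 1 and 2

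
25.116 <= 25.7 True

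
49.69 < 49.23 False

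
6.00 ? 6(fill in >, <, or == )==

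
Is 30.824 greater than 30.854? No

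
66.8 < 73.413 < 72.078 False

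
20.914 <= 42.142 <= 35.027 False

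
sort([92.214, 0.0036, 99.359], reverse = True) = [99.359, 92.214, 0.0036]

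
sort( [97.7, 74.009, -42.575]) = [-42.575, 74.009, 97.7]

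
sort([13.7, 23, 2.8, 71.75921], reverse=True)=[71.75921, 23, 13.7, 2.8]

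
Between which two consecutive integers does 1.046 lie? 1 and 2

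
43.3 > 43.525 False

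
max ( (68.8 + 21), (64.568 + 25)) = 89.8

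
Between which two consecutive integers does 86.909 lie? 86 and 87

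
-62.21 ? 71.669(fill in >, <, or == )<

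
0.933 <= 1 True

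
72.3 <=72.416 True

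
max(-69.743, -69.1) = -69.1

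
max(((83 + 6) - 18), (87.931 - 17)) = 71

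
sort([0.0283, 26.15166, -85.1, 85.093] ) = [-85.1, 0.0283, 26.15166, 85.093]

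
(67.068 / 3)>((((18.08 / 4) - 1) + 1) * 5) False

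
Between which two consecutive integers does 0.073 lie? 0 and 1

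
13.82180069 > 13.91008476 False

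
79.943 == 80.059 False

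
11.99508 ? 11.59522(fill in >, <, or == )>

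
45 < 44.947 False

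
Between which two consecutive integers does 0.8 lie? 0 and 1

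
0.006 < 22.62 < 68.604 True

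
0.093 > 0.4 False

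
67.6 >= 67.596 True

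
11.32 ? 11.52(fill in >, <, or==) <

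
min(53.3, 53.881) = 53.3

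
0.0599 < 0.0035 False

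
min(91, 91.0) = 91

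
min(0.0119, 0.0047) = 0.0047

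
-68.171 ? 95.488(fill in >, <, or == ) <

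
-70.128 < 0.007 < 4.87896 True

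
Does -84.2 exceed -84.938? Yes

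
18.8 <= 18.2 False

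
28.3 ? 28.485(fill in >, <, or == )<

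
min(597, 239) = 239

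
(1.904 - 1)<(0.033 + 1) True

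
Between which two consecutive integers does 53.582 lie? 53 and 54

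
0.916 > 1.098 False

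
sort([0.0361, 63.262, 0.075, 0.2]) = [0.0361, 0.075, 0.2, 63.262]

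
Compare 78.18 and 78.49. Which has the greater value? 78.49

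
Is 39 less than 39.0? No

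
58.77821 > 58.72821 True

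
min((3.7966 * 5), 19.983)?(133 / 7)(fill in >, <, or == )<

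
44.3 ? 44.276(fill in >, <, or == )>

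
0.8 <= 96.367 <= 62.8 False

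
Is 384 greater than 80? Yes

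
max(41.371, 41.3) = 41.371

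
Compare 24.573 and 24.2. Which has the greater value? 24.573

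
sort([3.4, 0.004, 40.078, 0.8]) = [0.004, 0.8, 3.4, 40.078]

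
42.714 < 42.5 False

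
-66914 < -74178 False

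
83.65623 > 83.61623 True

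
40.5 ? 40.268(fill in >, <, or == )>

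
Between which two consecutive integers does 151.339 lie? 151 and 152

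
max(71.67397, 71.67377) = 71.67397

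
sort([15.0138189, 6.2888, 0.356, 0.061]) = [0.061, 0.356, 6.2888, 15.0138189]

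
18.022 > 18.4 False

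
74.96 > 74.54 True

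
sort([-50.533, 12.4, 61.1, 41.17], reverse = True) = [61.1, 41.17, 12.4, -50.533]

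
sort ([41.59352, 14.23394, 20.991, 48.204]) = [14.23394, 20.991, 41.59352, 48.204]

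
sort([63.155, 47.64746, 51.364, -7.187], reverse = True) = [63.155, 51.364, 47.64746, -7.187]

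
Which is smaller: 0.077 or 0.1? 0.077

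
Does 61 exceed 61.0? No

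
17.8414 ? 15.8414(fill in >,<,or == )>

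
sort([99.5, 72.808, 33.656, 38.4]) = [33.656, 38.4, 72.808, 99.5]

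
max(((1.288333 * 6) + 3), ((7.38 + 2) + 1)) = 10.729998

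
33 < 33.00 False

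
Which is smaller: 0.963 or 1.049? 0.963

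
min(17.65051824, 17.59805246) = 17.59805246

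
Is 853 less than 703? No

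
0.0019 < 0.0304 True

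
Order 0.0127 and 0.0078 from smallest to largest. 0.0078, 0.0127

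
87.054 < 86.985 False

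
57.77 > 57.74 True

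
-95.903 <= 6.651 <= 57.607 True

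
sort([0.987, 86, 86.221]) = [0.987, 86, 86.221]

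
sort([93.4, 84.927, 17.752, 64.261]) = [17.752, 64.261, 84.927, 93.4]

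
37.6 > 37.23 True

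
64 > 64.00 False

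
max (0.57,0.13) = 0.57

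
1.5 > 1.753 False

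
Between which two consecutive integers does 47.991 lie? 47 and 48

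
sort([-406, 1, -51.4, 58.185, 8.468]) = [-406, -51.4, 1, 8.468, 58.185]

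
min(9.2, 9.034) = 9.034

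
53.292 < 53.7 True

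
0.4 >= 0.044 True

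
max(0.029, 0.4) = 0.4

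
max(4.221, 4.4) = 4.4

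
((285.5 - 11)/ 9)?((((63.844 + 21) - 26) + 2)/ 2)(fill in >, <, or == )>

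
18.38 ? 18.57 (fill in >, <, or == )<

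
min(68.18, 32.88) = 32.88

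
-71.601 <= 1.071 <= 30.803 True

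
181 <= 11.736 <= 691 False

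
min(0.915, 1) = 0.915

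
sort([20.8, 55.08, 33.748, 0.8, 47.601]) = [0.8, 20.8, 33.748, 47.601, 55.08]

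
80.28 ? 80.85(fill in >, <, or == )<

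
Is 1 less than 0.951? No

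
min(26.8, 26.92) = 26.8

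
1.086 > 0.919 True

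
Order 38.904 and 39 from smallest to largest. 38.904, 39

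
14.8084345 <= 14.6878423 False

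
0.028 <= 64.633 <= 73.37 True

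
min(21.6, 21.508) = 21.508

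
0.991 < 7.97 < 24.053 True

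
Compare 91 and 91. They are equal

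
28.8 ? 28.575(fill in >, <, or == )>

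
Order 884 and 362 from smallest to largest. 362, 884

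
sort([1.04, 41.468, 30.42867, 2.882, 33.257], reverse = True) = [41.468, 33.257, 30.42867, 2.882, 1.04]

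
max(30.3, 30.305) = 30.305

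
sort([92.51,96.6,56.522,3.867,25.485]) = [3.867,25.485,56.522,92.51,96.6]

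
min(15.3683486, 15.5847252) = 15.3683486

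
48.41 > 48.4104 False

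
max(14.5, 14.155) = 14.5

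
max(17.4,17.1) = 17.4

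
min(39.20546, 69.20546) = 39.20546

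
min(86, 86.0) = 86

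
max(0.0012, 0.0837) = 0.0837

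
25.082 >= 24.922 True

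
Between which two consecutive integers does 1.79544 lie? 1 and 2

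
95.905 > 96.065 False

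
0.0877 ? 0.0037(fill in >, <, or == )>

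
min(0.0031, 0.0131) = 0.0031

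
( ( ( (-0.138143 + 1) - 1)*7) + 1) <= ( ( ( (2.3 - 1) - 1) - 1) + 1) True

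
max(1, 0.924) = 1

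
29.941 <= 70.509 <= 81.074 True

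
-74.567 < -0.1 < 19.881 True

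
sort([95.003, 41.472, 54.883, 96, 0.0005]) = [0.0005, 41.472, 54.883, 95.003, 96]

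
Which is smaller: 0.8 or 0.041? 0.041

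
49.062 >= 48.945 True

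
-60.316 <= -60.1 True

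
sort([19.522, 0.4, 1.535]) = [0.4, 1.535, 19.522]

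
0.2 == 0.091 False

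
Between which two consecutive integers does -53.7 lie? -54 and -53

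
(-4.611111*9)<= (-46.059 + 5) True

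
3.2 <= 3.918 True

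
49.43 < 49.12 False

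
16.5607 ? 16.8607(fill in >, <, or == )<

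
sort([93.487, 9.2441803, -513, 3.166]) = [-513, 3.166, 9.2441803, 93.487]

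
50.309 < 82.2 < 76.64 False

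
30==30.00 True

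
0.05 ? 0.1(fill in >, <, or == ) <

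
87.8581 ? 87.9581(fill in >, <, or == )<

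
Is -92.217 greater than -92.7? Yes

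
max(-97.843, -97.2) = -97.2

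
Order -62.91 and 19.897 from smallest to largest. -62.91, 19.897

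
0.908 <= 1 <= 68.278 True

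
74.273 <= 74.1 False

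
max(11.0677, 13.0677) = 13.0677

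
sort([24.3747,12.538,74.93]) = [12.538,24.3747,74.93]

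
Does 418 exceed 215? Yes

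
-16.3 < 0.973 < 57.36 True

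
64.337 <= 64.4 True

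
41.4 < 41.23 False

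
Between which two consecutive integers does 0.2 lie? 0 and 1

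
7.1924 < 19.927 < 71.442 True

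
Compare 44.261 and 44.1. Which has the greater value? 44.261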